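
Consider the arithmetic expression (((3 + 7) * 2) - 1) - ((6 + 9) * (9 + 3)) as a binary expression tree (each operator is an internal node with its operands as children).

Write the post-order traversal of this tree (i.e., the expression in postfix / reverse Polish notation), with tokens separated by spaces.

3 7 + 2 * 1 - 6 9 + 9 3 + * -

Post-order on an expression tree gives postfix notation: for each operator, emit left operand, right operand, then the operator.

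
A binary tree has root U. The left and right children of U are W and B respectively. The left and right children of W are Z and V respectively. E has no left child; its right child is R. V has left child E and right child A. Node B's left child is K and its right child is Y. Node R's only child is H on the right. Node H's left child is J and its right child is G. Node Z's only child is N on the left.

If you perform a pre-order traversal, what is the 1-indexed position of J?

9

Pre-order visits the node, then its left subtree, then its right subtree.
Visit U.
At U: go left to W.
  Visit W.
  At W: go left to Z.
    Visit Z.
    At Z: go left to N.
      N is a leaf — visit N.
    At Z: no right child.
  At W: go right to V.
    Visit V.
    At V: go left to E.
      Visit E.
      At E: no left child.
      At E: go right to R.
        Visit R.
        At R: no left child.
        At R: go right to H.
          Visit H.
          At H: go left to J.
            J is a leaf — visit J.
          At H: go right to G.
            G is a leaf — visit G.
    At V: go right to A.
      A is a leaf — visit A.
At U: go right to B.
  Visit B.
  At B: go left to K.
    K is a leaf — visit K.
  At B: go right to Y.
    Y is a leaf — visit Y.
Full pre-order sequence: U, W, Z, N, V, E, R, H, J, G, A, B, K, Y.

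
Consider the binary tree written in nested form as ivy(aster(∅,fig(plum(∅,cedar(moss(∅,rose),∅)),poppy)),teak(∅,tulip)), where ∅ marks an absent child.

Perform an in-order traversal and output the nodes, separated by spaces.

In-order visits the left subtree, then the node, then the right subtree.
At ivy: go left to aster.
  At aster: no left child.
  Visit aster.
  At aster: go right to fig.
    At fig: go left to plum.
      At plum: no left child.
      Visit plum.
      At plum: go right to cedar.
        At cedar: go left to moss.
          At moss: no left child.
          Visit moss.
          At moss: go right to rose.
            rose is a leaf — visit rose.
        Visit cedar.
        At cedar: no right child.
    Visit fig.
    At fig: go right to poppy.
      poppy is a leaf — visit poppy.
Visit ivy.
At ivy: go right to teak.
  At teak: no left child.
  Visit teak.
  At teak: go right to tulip.
    tulip is a leaf — visit tulip.

aster plum moss rose cedar fig poppy ivy teak tulip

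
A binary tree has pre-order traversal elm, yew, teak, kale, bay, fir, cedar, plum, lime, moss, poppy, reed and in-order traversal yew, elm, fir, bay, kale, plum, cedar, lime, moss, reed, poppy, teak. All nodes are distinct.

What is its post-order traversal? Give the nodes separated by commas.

The first element of pre-order is the root; it splits in-order into left and right subtrees.
Root elm: left subtree has 1 node {yew}, right has 10 {fir, bay, kale, plum, cedar, lime, moss, reed, poppy, teak}.
  Root teak: left subtree has 9 nodes {fir, bay, kale, plum, cedar, lime, moss, reed, poppy}, right has 0 { }.
    Root kale: left subtree has 2 nodes {fir, bay}, right has 6 {plum, cedar, lime, moss, reed, poppy}.
      Root bay: left subtree has 1 node {fir}, right has 0 { }.
      Root cedar: left subtree has 1 node {plum}, right has 4 {lime, moss, reed, poppy}.
        Root lime: left subtree has 0 nodes { }, right has 3 {moss, reed, poppy}.
          Root moss: left subtree has 0 nodes { }, right has 2 {reed, poppy}.
            Root poppy: left subtree has 1 node {reed}, right has 0 { }.

yew, fir, bay, plum, reed, poppy, moss, lime, cedar, kale, teak, elm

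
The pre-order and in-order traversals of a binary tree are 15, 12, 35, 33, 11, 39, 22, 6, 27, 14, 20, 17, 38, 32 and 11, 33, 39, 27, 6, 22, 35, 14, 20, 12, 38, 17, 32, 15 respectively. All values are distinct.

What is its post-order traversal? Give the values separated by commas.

The first element of pre-order is the root; it splits in-order into left and right subtrees.
Root 15: left subtree has 13 nodes {11, 33, 39, 27, 6, 22, 35, 14, 20, 12, 38, 17, 32}, right has 0 { }.
  Root 12: left subtree has 9 nodes {11, 33, 39, 27, 6, 22, 35, 14, 20}, right has 3 {38, 17, 32}.
    Root 35: left subtree has 6 nodes {11, 33, 39, 27, 6, 22}, right has 2 {14, 20}.
      Root 33: left subtree has 1 node {11}, right has 4 {39, 27, 6, 22}.
        Root 39: left subtree has 0 nodes { }, right has 3 {27, 6, 22}.
          Root 22: left subtree has 2 nodes {27, 6}, right has 0 { }.
            Root 6: left subtree has 1 node {27}, right has 0 { }.
      Root 14: left subtree has 0 nodes { }, right has 1 {20}.
    Root 17: left subtree has 1 node {38}, right has 1 {32}.

11, 27, 6, 22, 39, 33, 20, 14, 35, 38, 32, 17, 12, 15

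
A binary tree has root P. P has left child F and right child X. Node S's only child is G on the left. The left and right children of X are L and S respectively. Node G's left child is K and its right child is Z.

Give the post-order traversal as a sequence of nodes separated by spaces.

Post-order visits the left subtree, then the right subtree, then the node.
At P: go left to F.
  F is a leaf — visit F.
At P: go right to X.
  At X: go left to L.
    L is a leaf — visit L.
  At X: go right to S.
    At S: go left to G.
      At G: go left to K.
        K is a leaf — visit K.
      At G: go right to Z.
        Z is a leaf — visit Z.
      Visit G.
    At S: no right child.
    Visit S.
  Visit X.
Visit P.

F L K Z G S X P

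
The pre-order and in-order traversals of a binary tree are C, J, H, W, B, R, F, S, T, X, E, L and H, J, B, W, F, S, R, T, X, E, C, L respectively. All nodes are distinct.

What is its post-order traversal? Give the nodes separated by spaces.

H B S F E X T R W J L C

The first element of pre-order is the root; it splits in-order into left and right subtrees.
Root C: left subtree has 10 nodes {H, J, B, W, F, S, R, T, X, E}, right has 1 {L}.
  Root J: left subtree has 1 node {H}, right has 8 {B, W, F, S, R, T, X, E}.
    Root W: left subtree has 1 node {B}, right has 6 {F, S, R, T, X, E}.
      Root R: left subtree has 2 nodes {F, S}, right has 3 {T, X, E}.
        Root F: left subtree has 0 nodes { }, right has 1 {S}.
        Root T: left subtree has 0 nodes { }, right has 2 {X, E}.
          Root X: left subtree has 0 nodes { }, right has 1 {E}.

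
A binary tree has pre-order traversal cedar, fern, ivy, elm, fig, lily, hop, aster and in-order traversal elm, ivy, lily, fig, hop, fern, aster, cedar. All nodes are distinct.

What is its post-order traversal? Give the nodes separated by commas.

The first element of pre-order is the root; it splits in-order into left and right subtrees.
Root cedar: left subtree has 7 nodes {elm, ivy, lily, fig, hop, fern, aster}, right has 0 { }.
  Root fern: left subtree has 5 nodes {elm, ivy, lily, fig, hop}, right has 1 {aster}.
    Root ivy: left subtree has 1 node {elm}, right has 3 {lily, fig, hop}.
      Root fig: left subtree has 1 node {lily}, right has 1 {hop}.

elm, lily, hop, fig, ivy, aster, fern, cedar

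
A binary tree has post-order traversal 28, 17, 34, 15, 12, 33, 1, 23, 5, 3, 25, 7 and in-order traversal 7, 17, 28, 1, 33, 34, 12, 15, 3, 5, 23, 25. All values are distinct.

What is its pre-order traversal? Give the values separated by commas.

7, 25, 3, 1, 17, 28, 33, 12, 34, 15, 5, 23

The last element of post-order is the root; it splits in-order into left and right subtrees.
Root 7: left subtree has 0 nodes { }, right has 11 {17, 28, 1, 33, 34, 12, 15, 3, 5, 23, 25}.
  Root 25: left subtree has 10 nodes {17, 28, 1, 33, 34, 12, 15, 3, 5, 23}, right has 0 { }.
    Root 3: left subtree has 7 nodes {17, 28, 1, 33, 34, 12, 15}, right has 2 {5, 23}.
      Root 1: left subtree has 2 nodes {17, 28}, right has 4 {33, 34, 12, 15}.
        Root 17: left subtree has 0 nodes { }, right has 1 {28}.
        Root 33: left subtree has 0 nodes { }, right has 3 {34, 12, 15}.
          Root 12: left subtree has 1 node {34}, right has 1 {15}.
      Root 5: left subtree has 0 nodes { }, right has 1 {23}.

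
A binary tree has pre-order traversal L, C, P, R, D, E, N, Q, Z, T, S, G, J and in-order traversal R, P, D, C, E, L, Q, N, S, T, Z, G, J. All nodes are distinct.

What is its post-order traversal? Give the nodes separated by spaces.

R D P E C Q S T J G Z N L

The first element of pre-order is the root; it splits in-order into left and right subtrees.
Root L: left subtree has 5 nodes {R, P, D, C, E}, right has 7 {Q, N, S, T, Z, G, J}.
  Root C: left subtree has 3 nodes {R, P, D}, right has 1 {E}.
    Root P: left subtree has 1 node {R}, right has 1 {D}.
  Root N: left subtree has 1 node {Q}, right has 5 {S, T, Z, G, J}.
    Root Z: left subtree has 2 nodes {S, T}, right has 2 {G, J}.
      Root T: left subtree has 1 node {S}, right has 0 { }.
      Root G: left subtree has 0 nodes { }, right has 1 {J}.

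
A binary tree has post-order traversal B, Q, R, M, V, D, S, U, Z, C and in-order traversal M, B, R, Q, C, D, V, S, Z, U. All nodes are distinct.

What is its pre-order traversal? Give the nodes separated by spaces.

C M R B Q Z S D V U

The last element of post-order is the root; it splits in-order into left and right subtrees.
Root C: left subtree has 4 nodes {M, B, R, Q}, right has 5 {D, V, S, Z, U}.
  Root M: left subtree has 0 nodes { }, right has 3 {B, R, Q}.
    Root R: left subtree has 1 node {B}, right has 1 {Q}.
  Root Z: left subtree has 3 nodes {D, V, S}, right has 1 {U}.
    Root S: left subtree has 2 nodes {D, V}, right has 0 { }.
      Root D: left subtree has 0 nodes { }, right has 1 {V}.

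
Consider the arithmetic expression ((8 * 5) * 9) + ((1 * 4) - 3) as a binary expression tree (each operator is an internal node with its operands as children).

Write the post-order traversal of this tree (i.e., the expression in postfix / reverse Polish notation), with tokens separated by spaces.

Post-order on an expression tree gives postfix notation: for each operator, emit left operand, right operand, then the operator.

8 5 * 9 * 1 4 * 3 - +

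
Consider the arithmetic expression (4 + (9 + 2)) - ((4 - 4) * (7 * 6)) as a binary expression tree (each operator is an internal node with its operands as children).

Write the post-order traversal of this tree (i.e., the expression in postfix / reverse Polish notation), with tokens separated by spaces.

4 9 2 + + 4 4 - 7 6 * * -

Post-order on an expression tree gives postfix notation: for each operator, emit left operand, right operand, then the operator.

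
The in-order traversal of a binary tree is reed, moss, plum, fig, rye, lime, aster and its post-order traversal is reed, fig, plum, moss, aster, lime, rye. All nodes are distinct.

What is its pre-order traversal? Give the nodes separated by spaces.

rye moss reed plum fig lime aster

The last element of post-order is the root; it splits in-order into left and right subtrees.
Root rye: left subtree has 4 nodes {reed, moss, plum, fig}, right has 2 {lime, aster}.
  Root moss: left subtree has 1 node {reed}, right has 2 {plum, fig}.
    Root plum: left subtree has 0 nodes { }, right has 1 {fig}.
  Root lime: left subtree has 0 nodes { }, right has 1 {aster}.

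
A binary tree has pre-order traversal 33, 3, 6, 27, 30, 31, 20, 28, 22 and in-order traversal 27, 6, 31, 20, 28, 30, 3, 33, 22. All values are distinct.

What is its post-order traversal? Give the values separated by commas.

The first element of pre-order is the root; it splits in-order into left and right subtrees.
Root 33: left subtree has 7 nodes {27, 6, 31, 20, 28, 30, 3}, right has 1 {22}.
  Root 3: left subtree has 6 nodes {27, 6, 31, 20, 28, 30}, right has 0 { }.
    Root 6: left subtree has 1 node {27}, right has 4 {31, 20, 28, 30}.
      Root 30: left subtree has 3 nodes {31, 20, 28}, right has 0 { }.
        Root 31: left subtree has 0 nodes { }, right has 2 {20, 28}.
          Root 20: left subtree has 0 nodes { }, right has 1 {28}.

27, 28, 20, 31, 30, 6, 3, 22, 33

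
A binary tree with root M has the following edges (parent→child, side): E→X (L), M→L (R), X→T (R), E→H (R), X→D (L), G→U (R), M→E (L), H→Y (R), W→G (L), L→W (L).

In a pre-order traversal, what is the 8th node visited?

Pre-order visits the node, then its left subtree, then its right subtree.
Visit M.
At M: go left to E.
  Visit E.
  At E: go left to X.
    Visit X.
    At X: go left to D.
      D is a leaf — visit D.
    At X: go right to T.
      T is a leaf — visit T.
  At E: go right to H.
    Visit H.
    At H: no left child.
    At H: go right to Y.
      Y is a leaf — visit Y.
At M: go right to L.
  Visit L.
  At L: go left to W.
    Visit W.
    At W: go left to G.
      Visit G.
      At G: no left child.
      At G: go right to U.
        U is a leaf — visit U.
    At W: no right child.
  At L: no right child.
Full pre-order sequence: M, E, X, D, T, H, Y, L, W, G, U.

L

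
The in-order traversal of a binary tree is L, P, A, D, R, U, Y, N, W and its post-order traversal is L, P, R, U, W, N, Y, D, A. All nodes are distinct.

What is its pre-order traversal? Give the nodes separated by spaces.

A P L D Y U R N W

The last element of post-order is the root; it splits in-order into left and right subtrees.
Root A: left subtree has 2 nodes {L, P}, right has 6 {D, R, U, Y, N, W}.
  Root P: left subtree has 1 node {L}, right has 0 { }.
  Root D: left subtree has 0 nodes { }, right has 5 {R, U, Y, N, W}.
    Root Y: left subtree has 2 nodes {R, U}, right has 2 {N, W}.
      Root U: left subtree has 1 node {R}, right has 0 { }.
      Root N: left subtree has 0 nodes { }, right has 1 {W}.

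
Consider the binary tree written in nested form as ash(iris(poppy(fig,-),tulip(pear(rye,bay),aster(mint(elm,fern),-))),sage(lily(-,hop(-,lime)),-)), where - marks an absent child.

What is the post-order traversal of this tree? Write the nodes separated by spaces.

fig poppy rye bay pear elm fern mint aster tulip iris lime hop lily sage ash

Post-order visits the left subtree, then the right subtree, then the node.
At ash: go left to iris.
  At iris: go left to poppy.
    At poppy: go left to fig.
      fig is a leaf — visit fig.
    At poppy: no right child.
    Visit poppy.
  At iris: go right to tulip.
    At tulip: go left to pear.
      At pear: go left to rye.
        rye is a leaf — visit rye.
      At pear: go right to bay.
        bay is a leaf — visit bay.
      Visit pear.
    At tulip: go right to aster.
      At aster: go left to mint.
        At mint: go left to elm.
          elm is a leaf — visit elm.
        At mint: go right to fern.
          fern is a leaf — visit fern.
        Visit mint.
      At aster: no right child.
      Visit aster.
    Visit tulip.
  Visit iris.
At ash: go right to sage.
  At sage: go left to lily.
    At lily: no left child.
    At lily: go right to hop.
      At hop: no left child.
      At hop: go right to lime.
        lime is a leaf — visit lime.
      Visit hop.
    Visit lily.
  At sage: no right child.
  Visit sage.
Visit ash.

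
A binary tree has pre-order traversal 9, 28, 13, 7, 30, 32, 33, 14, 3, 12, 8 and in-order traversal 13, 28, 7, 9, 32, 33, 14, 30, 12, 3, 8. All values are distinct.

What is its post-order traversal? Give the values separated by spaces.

The first element of pre-order is the root; it splits in-order into left and right subtrees.
Root 9: left subtree has 3 nodes {13, 28, 7}, right has 7 {32, 33, 14, 30, 12, 3, 8}.
  Root 28: left subtree has 1 node {13}, right has 1 {7}.
  Root 30: left subtree has 3 nodes {32, 33, 14}, right has 3 {12, 3, 8}.
    Root 32: left subtree has 0 nodes { }, right has 2 {33, 14}.
      Root 33: left subtree has 0 nodes { }, right has 1 {14}.
    Root 3: left subtree has 1 node {12}, right has 1 {8}.

13 7 28 14 33 32 12 8 3 30 9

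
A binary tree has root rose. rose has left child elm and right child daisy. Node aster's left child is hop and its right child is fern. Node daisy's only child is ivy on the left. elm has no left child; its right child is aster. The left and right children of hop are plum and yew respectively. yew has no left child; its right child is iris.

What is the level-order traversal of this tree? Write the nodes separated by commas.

rose, elm, daisy, aster, ivy, hop, fern, plum, yew, iris

Level-order visits nodes level by level from the root, left to right within each level.
Level 0: rose
Level 1: elm, daisy
Level 2: aster, ivy
Level 3: hop, fern
Level 4: plum, yew
Level 5: iris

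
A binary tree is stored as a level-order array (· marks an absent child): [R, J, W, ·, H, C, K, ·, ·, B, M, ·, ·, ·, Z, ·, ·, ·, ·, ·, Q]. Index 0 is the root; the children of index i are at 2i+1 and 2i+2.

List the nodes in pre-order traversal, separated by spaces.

Pre-order visits the node, then its left subtree, then its right subtree.
Visit R.
At R: go left to J.
  Visit J.
  At J: no left child.
  At J: go right to H.
    Visit H.
    At H: go left to B.
      Visit B.
      At B: no left child.
      At B: go right to Q.
        Q is a leaf — visit Q.
    At H: go right to M.
      M is a leaf — visit M.
At R: go right to W.
  Visit W.
  At W: go left to C.
    C is a leaf — visit C.
  At W: go right to K.
    Visit K.
    At K: no left child.
    At K: go right to Z.
      Z is a leaf — visit Z.

R J H B Q M W C K Z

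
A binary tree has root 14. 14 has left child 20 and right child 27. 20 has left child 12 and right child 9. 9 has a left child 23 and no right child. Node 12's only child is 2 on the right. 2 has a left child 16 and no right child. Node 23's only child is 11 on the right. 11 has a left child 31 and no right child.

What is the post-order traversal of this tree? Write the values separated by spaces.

Post-order visits the left subtree, then the right subtree, then the node.
At 14: go left to 20.
  At 20: go left to 12.
    At 12: no left child.
    At 12: go right to 2.
      At 2: go left to 16.
        16 is a leaf — visit 16.
      At 2: no right child.
      Visit 2.
    Visit 12.
  At 20: go right to 9.
    At 9: go left to 23.
      At 23: no left child.
      At 23: go right to 11.
        At 11: go left to 31.
          31 is a leaf — visit 31.
        At 11: no right child.
        Visit 11.
      Visit 23.
    At 9: no right child.
    Visit 9.
  Visit 20.
At 14: go right to 27.
  27 is a leaf — visit 27.
Visit 14.

16 2 12 31 11 23 9 20 27 14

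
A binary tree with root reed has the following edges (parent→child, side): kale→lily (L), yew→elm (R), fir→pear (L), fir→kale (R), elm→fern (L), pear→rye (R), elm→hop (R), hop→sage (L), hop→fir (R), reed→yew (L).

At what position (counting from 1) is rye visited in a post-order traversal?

3

Post-order visits the left subtree, then the right subtree, then the node.
At reed: go left to yew.
  At yew: no left child.
  At yew: go right to elm.
    At elm: go left to fern.
      fern is a leaf — visit fern.
    At elm: go right to hop.
      At hop: go left to sage.
        sage is a leaf — visit sage.
      At hop: go right to fir.
        At fir: go left to pear.
          At pear: no left child.
          At pear: go right to rye.
            rye is a leaf — visit rye.
          Visit pear.
        At fir: go right to kale.
          At kale: go left to lily.
            lily is a leaf — visit lily.
          At kale: no right child.
          Visit kale.
        Visit fir.
      Visit hop.
    Visit elm.
  Visit yew.
At reed: no right child.
Visit reed.
Full post-order sequence: fern, sage, rye, pear, lily, kale, fir, hop, elm, yew, reed.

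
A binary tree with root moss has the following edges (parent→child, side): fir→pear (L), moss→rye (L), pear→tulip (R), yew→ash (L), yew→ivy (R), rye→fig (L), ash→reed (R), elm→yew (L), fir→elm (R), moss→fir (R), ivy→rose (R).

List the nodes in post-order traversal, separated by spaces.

Post-order visits the left subtree, then the right subtree, then the node.
At moss: go left to rye.
  At rye: go left to fig.
    fig is a leaf — visit fig.
  At rye: no right child.
  Visit rye.
At moss: go right to fir.
  At fir: go left to pear.
    At pear: no left child.
    At pear: go right to tulip.
      tulip is a leaf — visit tulip.
    Visit pear.
  At fir: go right to elm.
    At elm: go left to yew.
      At yew: go left to ash.
        At ash: no left child.
        At ash: go right to reed.
          reed is a leaf — visit reed.
        Visit ash.
      At yew: go right to ivy.
        At ivy: no left child.
        At ivy: go right to rose.
          rose is a leaf — visit rose.
        Visit ivy.
      Visit yew.
    At elm: no right child.
    Visit elm.
  Visit fir.
Visit moss.

fig rye tulip pear reed ash rose ivy yew elm fir moss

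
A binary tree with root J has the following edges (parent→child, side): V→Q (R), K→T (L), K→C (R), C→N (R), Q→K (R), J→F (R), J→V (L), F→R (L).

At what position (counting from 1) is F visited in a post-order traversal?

8

Post-order visits the left subtree, then the right subtree, then the node.
At J: go left to V.
  At V: no left child.
  At V: go right to Q.
    At Q: no left child.
    At Q: go right to K.
      At K: go left to T.
        T is a leaf — visit T.
      At K: go right to C.
        At C: no left child.
        At C: go right to N.
          N is a leaf — visit N.
        Visit C.
      Visit K.
    Visit Q.
  Visit V.
At J: go right to F.
  At F: go left to R.
    R is a leaf — visit R.
  At F: no right child.
  Visit F.
Visit J.
Full post-order sequence: T, N, C, K, Q, V, R, F, J.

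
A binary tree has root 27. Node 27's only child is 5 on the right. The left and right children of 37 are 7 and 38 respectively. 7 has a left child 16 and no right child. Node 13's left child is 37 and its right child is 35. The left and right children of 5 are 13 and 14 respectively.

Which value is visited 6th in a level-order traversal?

35

Level-order visits nodes level by level from the root, left to right within each level.
Level 0: 27
Level 1: 5
Level 2: 13, 14
Level 3: 37, 35
Level 4: 7, 38
Level 5: 16
Full level-order sequence: 27, 5, 13, 14, 37, 35, 7, 38, 16.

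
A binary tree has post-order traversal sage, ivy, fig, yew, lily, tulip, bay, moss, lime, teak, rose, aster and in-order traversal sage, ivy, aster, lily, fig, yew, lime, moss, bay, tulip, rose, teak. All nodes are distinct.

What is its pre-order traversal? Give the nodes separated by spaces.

aster ivy sage rose lime lily yew fig moss bay tulip teak

The last element of post-order is the root; it splits in-order into left and right subtrees.
Root aster: left subtree has 2 nodes {sage, ivy}, right has 9 {lily, fig, yew, lime, moss, bay, tulip, rose, teak}.
  Root ivy: left subtree has 1 node {sage}, right has 0 { }.
  Root rose: left subtree has 7 nodes {lily, fig, yew, lime, moss, bay, tulip}, right has 1 {teak}.
    Root lime: left subtree has 3 nodes {lily, fig, yew}, right has 3 {moss, bay, tulip}.
      Root lily: left subtree has 0 nodes { }, right has 2 {fig, yew}.
        Root yew: left subtree has 1 node {fig}, right has 0 { }.
      Root moss: left subtree has 0 nodes { }, right has 2 {bay, tulip}.
        Root bay: left subtree has 0 nodes { }, right has 1 {tulip}.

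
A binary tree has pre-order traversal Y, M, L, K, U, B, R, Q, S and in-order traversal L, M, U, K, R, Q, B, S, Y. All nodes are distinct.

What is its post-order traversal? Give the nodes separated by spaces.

The first element of pre-order is the root; it splits in-order into left and right subtrees.
Root Y: left subtree has 8 nodes {L, M, U, K, R, Q, B, S}, right has 0 { }.
  Root M: left subtree has 1 node {L}, right has 6 {U, K, R, Q, B, S}.
    Root K: left subtree has 1 node {U}, right has 4 {R, Q, B, S}.
      Root B: left subtree has 2 nodes {R, Q}, right has 1 {S}.
        Root R: left subtree has 0 nodes { }, right has 1 {Q}.

L U Q R S B K M Y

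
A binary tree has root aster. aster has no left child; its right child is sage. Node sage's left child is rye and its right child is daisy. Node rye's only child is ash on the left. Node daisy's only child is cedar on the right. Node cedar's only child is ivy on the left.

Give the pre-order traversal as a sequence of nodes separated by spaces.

aster sage rye ash daisy cedar ivy

Pre-order visits the node, then its left subtree, then its right subtree.
Visit aster.
At aster: no left child.
At aster: go right to sage.
  Visit sage.
  At sage: go left to rye.
    Visit rye.
    At rye: go left to ash.
      ash is a leaf — visit ash.
    At rye: no right child.
  At sage: go right to daisy.
    Visit daisy.
    At daisy: no left child.
    At daisy: go right to cedar.
      Visit cedar.
      At cedar: go left to ivy.
        ivy is a leaf — visit ivy.
      At cedar: no right child.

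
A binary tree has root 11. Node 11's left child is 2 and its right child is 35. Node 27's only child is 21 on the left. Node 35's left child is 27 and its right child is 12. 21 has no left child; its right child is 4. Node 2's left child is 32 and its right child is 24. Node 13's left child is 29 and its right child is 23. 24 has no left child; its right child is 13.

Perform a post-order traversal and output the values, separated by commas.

32, 29, 23, 13, 24, 2, 4, 21, 27, 12, 35, 11

Post-order visits the left subtree, then the right subtree, then the node.
At 11: go left to 2.
  At 2: go left to 32.
    32 is a leaf — visit 32.
  At 2: go right to 24.
    At 24: no left child.
    At 24: go right to 13.
      At 13: go left to 29.
        29 is a leaf — visit 29.
      At 13: go right to 23.
        23 is a leaf — visit 23.
      Visit 13.
    Visit 24.
  Visit 2.
At 11: go right to 35.
  At 35: go left to 27.
    At 27: go left to 21.
      At 21: no left child.
      At 21: go right to 4.
        4 is a leaf — visit 4.
      Visit 21.
    At 27: no right child.
    Visit 27.
  At 35: go right to 12.
    12 is a leaf — visit 12.
  Visit 35.
Visit 11.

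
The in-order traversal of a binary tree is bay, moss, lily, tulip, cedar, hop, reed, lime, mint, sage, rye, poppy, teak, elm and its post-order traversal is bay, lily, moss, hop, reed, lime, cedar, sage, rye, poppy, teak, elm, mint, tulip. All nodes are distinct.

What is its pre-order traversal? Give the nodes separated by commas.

tulip, moss, bay, lily, mint, cedar, lime, reed, hop, elm, teak, poppy, rye, sage

The last element of post-order is the root; it splits in-order into left and right subtrees.
Root tulip: left subtree has 3 nodes {bay, moss, lily}, right has 10 {cedar, hop, reed, lime, mint, sage, rye, poppy, teak, elm}.
  Root moss: left subtree has 1 node {bay}, right has 1 {lily}.
  Root mint: left subtree has 4 nodes {cedar, hop, reed, lime}, right has 5 {sage, rye, poppy, teak, elm}.
    Root cedar: left subtree has 0 nodes { }, right has 3 {hop, reed, lime}.
      Root lime: left subtree has 2 nodes {hop, reed}, right has 0 { }.
        Root reed: left subtree has 1 node {hop}, right has 0 { }.
    Root elm: left subtree has 4 nodes {sage, rye, poppy, teak}, right has 0 { }.
      Root teak: left subtree has 3 nodes {sage, rye, poppy}, right has 0 { }.
        Root poppy: left subtree has 2 nodes {sage, rye}, right has 0 { }.
          Root rye: left subtree has 1 node {sage}, right has 0 { }.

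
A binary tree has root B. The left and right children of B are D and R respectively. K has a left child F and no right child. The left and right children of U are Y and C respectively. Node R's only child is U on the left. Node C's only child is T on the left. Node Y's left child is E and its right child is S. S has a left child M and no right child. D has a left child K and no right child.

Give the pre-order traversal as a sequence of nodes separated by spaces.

B D K F R U Y E S M C T

Pre-order visits the node, then its left subtree, then its right subtree.
Visit B.
At B: go left to D.
  Visit D.
  At D: go left to K.
    Visit K.
    At K: go left to F.
      F is a leaf — visit F.
    At K: no right child.
  At D: no right child.
At B: go right to R.
  Visit R.
  At R: go left to U.
    Visit U.
    At U: go left to Y.
      Visit Y.
      At Y: go left to E.
        E is a leaf — visit E.
      At Y: go right to S.
        Visit S.
        At S: go left to M.
          M is a leaf — visit M.
        At S: no right child.
    At U: go right to C.
      Visit C.
      At C: go left to T.
        T is a leaf — visit T.
      At C: no right child.
  At R: no right child.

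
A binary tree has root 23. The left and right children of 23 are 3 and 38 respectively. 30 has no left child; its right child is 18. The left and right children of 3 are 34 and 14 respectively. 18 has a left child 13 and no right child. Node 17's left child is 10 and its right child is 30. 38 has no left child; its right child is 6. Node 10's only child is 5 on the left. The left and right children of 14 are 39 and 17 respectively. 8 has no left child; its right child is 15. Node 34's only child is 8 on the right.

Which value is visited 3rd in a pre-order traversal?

34

Pre-order visits the node, then its left subtree, then its right subtree.
Visit 23.
At 23: go left to 3.
  Visit 3.
  At 3: go left to 34.
    Visit 34.
    At 34: no left child.
    At 34: go right to 8.
      Visit 8.
      At 8: no left child.
      At 8: go right to 15.
        15 is a leaf — visit 15.
  At 3: go right to 14.
    Visit 14.
    At 14: go left to 39.
      39 is a leaf — visit 39.
    At 14: go right to 17.
      Visit 17.
      At 17: go left to 10.
        Visit 10.
        At 10: go left to 5.
          5 is a leaf — visit 5.
        At 10: no right child.
      At 17: go right to 30.
        Visit 30.
        At 30: no left child.
        At 30: go right to 18.
          Visit 18.
          At 18: go left to 13.
            13 is a leaf — visit 13.
          At 18: no right child.
At 23: go right to 38.
  Visit 38.
  At 38: no left child.
  At 38: go right to 6.
    6 is a leaf — visit 6.
Full pre-order sequence: 23, 3, 34, 8, 15, 14, 39, 17, 10, 5, 30, 18, 13, 38, 6.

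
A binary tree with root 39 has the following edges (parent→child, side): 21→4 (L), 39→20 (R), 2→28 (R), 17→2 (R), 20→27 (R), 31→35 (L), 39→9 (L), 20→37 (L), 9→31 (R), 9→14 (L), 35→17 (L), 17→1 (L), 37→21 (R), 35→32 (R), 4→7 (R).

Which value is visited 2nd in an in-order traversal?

9

In-order visits the left subtree, then the node, then the right subtree.
At 39: go left to 9.
  At 9: go left to 14.
    14 is a leaf — visit 14.
  Visit 9.
  At 9: go right to 31.
    At 31: go left to 35.
      At 35: go left to 17.
        At 17: go left to 1.
          1 is a leaf — visit 1.
        Visit 17.
        At 17: go right to 2.
          At 2: no left child.
          Visit 2.
          At 2: go right to 28.
            28 is a leaf — visit 28.
      Visit 35.
      At 35: go right to 32.
        32 is a leaf — visit 32.
    Visit 31.
    At 31: no right child.
Visit 39.
At 39: go right to 20.
  At 20: go left to 37.
    At 37: no left child.
    Visit 37.
    At 37: go right to 21.
      At 21: go left to 4.
        At 4: no left child.
        Visit 4.
        At 4: go right to 7.
          7 is a leaf — visit 7.
      Visit 21.
      At 21: no right child.
  Visit 20.
  At 20: go right to 27.
    27 is a leaf — visit 27.
Full in-order sequence: 14, 9, 1, 17, 2, 28, 35, 32, 31, 39, 37, 4, 7, 21, 20, 27.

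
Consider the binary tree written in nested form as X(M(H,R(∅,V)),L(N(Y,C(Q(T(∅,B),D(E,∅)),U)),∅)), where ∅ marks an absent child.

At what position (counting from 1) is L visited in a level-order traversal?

3

Level-order visits nodes level by level from the root, left to right within each level.
Level 0: X
Level 1: M, L
Level 2: H, R, N
Level 3: V, Y, C
Level 4: Q, U
Level 5: T, D
Level 6: B, E
Full level-order sequence: X, M, L, H, R, N, V, Y, C, Q, U, T, D, B, E.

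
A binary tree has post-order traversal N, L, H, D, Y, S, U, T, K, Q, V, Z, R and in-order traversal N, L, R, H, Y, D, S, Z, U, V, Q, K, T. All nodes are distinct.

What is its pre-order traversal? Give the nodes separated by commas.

R, L, N, Z, S, Y, H, D, V, U, Q, K, T

The last element of post-order is the root; it splits in-order into left and right subtrees.
Root R: left subtree has 2 nodes {N, L}, right has 10 {H, Y, D, S, Z, U, V, Q, K, T}.
  Root L: left subtree has 1 node {N}, right has 0 { }.
  Root Z: left subtree has 4 nodes {H, Y, D, S}, right has 5 {U, V, Q, K, T}.
    Root S: left subtree has 3 nodes {H, Y, D}, right has 0 { }.
      Root Y: left subtree has 1 node {H}, right has 1 {D}.
    Root V: left subtree has 1 node {U}, right has 3 {Q, K, T}.
      Root Q: left subtree has 0 nodes { }, right has 2 {K, T}.
        Root K: left subtree has 0 nodes { }, right has 1 {T}.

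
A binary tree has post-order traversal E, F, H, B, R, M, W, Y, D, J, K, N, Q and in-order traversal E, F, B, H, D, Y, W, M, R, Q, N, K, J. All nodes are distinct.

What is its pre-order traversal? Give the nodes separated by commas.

The last element of post-order is the root; it splits in-order into left and right subtrees.
Root Q: left subtree has 9 nodes {E, F, B, H, D, Y, W, M, R}, right has 3 {N, K, J}.
  Root D: left subtree has 4 nodes {E, F, B, H}, right has 4 {Y, W, M, R}.
    Root B: left subtree has 2 nodes {E, F}, right has 1 {H}.
      Root F: left subtree has 1 node {E}, right has 0 { }.
    Root Y: left subtree has 0 nodes { }, right has 3 {W, M, R}.
      Root W: left subtree has 0 nodes { }, right has 2 {M, R}.
        Root M: left subtree has 0 nodes { }, right has 1 {R}.
  Root N: left subtree has 0 nodes { }, right has 2 {K, J}.
    Root K: left subtree has 0 nodes { }, right has 1 {J}.

Q, D, B, F, E, H, Y, W, M, R, N, K, J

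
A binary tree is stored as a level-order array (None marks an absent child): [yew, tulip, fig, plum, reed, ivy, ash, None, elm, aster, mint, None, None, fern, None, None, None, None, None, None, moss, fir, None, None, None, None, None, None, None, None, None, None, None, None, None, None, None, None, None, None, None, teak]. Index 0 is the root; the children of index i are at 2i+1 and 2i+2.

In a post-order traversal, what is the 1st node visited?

Post-order visits the left subtree, then the right subtree, then the node.
At yew: go left to tulip.
  At tulip: go left to plum.
    At plum: no left child.
    At plum: go right to elm.
      elm is a leaf — visit elm.
    Visit plum.
  At tulip: go right to reed.
    At reed: go left to aster.
      At aster: no left child.
      At aster: go right to moss.
        At moss: go left to teak.
          teak is a leaf — visit teak.
        At moss: no right child.
        Visit moss.
      Visit aster.
    At reed: go right to mint.
      At mint: go left to fir.
        fir is a leaf — visit fir.
      At mint: no right child.
      Visit mint.
    Visit reed.
  Visit tulip.
At yew: go right to fig.
  At fig: go left to ivy.
    ivy is a leaf — visit ivy.
  At fig: go right to ash.
    At ash: go left to fern.
      fern is a leaf — visit fern.
    At ash: no right child.
    Visit ash.
  Visit fig.
Visit yew.
Full post-order sequence: elm, plum, teak, moss, aster, fir, mint, reed, tulip, ivy, fern, ash, fig, yew.

elm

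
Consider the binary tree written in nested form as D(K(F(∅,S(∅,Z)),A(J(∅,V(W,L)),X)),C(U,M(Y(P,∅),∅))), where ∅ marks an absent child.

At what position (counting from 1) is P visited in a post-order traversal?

12

Post-order visits the left subtree, then the right subtree, then the node.
At D: go left to K.
  At K: go left to F.
    At F: no left child.
    At F: go right to S.
      At S: no left child.
      At S: go right to Z.
        Z is a leaf — visit Z.
      Visit S.
    Visit F.
  At K: go right to A.
    At A: go left to J.
      At J: no left child.
      At J: go right to V.
        At V: go left to W.
          W is a leaf — visit W.
        At V: go right to L.
          L is a leaf — visit L.
        Visit V.
      Visit J.
    At A: go right to X.
      X is a leaf — visit X.
    Visit A.
  Visit K.
At D: go right to C.
  At C: go left to U.
    U is a leaf — visit U.
  At C: go right to M.
    At M: go left to Y.
      At Y: go left to P.
        P is a leaf — visit P.
      At Y: no right child.
      Visit Y.
    At M: no right child.
    Visit M.
  Visit C.
Visit D.
Full post-order sequence: Z, S, F, W, L, V, J, X, A, K, U, P, Y, M, C, D.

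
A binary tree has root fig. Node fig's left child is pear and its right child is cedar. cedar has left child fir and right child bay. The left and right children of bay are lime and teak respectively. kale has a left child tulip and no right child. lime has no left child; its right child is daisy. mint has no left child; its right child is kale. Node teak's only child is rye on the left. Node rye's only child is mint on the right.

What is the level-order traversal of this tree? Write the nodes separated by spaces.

Level-order visits nodes level by level from the root, left to right within each level.
Level 0: fig
Level 1: pear, cedar
Level 2: fir, bay
Level 3: lime, teak
Level 4: daisy, rye
Level 5: mint
Level 6: kale
Level 7: tulip

fig pear cedar fir bay lime teak daisy rye mint kale tulip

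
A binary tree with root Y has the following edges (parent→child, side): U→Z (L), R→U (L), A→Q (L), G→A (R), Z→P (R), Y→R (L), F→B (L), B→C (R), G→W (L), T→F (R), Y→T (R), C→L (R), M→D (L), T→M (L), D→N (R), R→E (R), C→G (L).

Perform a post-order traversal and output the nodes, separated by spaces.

P Z U E R N D M W Q A G L C B F T Y

Post-order visits the left subtree, then the right subtree, then the node.
At Y: go left to R.
  At R: go left to U.
    At U: go left to Z.
      At Z: no left child.
      At Z: go right to P.
        P is a leaf — visit P.
      Visit Z.
    At U: no right child.
    Visit U.
  At R: go right to E.
    E is a leaf — visit E.
  Visit R.
At Y: go right to T.
  At T: go left to M.
    At M: go left to D.
      At D: no left child.
      At D: go right to N.
        N is a leaf — visit N.
      Visit D.
    At M: no right child.
    Visit M.
  At T: go right to F.
    At F: go left to B.
      At B: no left child.
      At B: go right to C.
        At C: go left to G.
          At G: go left to W.
            W is a leaf — visit W.
          At G: go right to A.
            At A: go left to Q.
              Q is a leaf — visit Q.
            At A: no right child.
            Visit A.
          Visit G.
        At C: go right to L.
          L is a leaf — visit L.
        Visit C.
      Visit B.
    At F: no right child.
    Visit F.
  Visit T.
Visit Y.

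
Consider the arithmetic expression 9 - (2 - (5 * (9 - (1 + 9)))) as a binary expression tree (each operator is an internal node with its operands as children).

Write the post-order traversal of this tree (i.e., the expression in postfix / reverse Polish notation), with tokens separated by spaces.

9 2 5 9 1 9 + - * - -

Post-order on an expression tree gives postfix notation: for each operator, emit left operand, right operand, then the operator.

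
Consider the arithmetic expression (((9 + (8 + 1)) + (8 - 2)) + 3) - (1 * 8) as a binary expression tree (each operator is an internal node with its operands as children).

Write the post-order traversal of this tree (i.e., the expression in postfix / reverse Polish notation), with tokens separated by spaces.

Post-order on an expression tree gives postfix notation: for each operator, emit left operand, right operand, then the operator.

9 8 1 + + 8 2 - + 3 + 1 8 * -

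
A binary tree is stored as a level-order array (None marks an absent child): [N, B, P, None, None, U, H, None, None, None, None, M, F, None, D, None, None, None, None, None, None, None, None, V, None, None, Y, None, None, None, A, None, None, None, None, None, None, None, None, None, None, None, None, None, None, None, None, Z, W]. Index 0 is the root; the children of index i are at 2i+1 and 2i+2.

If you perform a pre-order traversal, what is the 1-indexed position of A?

13

Pre-order visits the node, then its left subtree, then its right subtree.
Visit N.
At N: go left to B.
  B is a leaf — visit B.
At N: go right to P.
  Visit P.
  At P: go left to U.
    Visit U.
    At U: go left to M.
      Visit M.
      At M: go left to V.
        Visit V.
        At V: go left to Z.
          Z is a leaf — visit Z.
        At V: go right to W.
          W is a leaf — visit W.
      At M: no right child.
    At U: go right to F.
      Visit F.
      At F: no left child.
      At F: go right to Y.
        Y is a leaf — visit Y.
  At P: go right to H.
    Visit H.
    At H: no left child.
    At H: go right to D.
      Visit D.
      At D: no left child.
      At D: go right to A.
        A is a leaf — visit A.
Full pre-order sequence: N, B, P, U, M, V, Z, W, F, Y, H, D, A.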